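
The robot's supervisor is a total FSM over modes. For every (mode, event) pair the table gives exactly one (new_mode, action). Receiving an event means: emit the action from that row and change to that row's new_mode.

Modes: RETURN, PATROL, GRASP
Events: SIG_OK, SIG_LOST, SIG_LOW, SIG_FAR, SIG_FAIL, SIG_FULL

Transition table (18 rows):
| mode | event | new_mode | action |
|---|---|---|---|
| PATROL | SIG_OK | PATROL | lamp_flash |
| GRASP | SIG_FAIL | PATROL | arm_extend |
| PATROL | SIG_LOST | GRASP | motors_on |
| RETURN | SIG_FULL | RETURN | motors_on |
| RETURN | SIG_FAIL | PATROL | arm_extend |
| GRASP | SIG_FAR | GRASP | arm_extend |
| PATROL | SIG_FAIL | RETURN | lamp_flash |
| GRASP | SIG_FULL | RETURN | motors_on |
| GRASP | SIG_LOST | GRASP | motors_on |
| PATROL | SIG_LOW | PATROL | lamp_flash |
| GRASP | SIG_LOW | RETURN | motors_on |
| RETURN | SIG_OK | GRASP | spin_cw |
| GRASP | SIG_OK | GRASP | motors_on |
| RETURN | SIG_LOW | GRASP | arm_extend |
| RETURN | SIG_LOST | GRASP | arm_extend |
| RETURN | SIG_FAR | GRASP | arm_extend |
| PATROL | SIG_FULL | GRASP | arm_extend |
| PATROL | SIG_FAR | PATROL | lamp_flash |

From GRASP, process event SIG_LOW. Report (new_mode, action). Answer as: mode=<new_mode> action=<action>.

current mode = GRASP; filter table to that mode:
  (GRASP, SIG_FAIL) → (PATROL, arm_extend)
  (GRASP, SIG_FAR) → (GRASP, arm_extend)
  (GRASP, SIG_FULL) → (RETURN, motors_on)
  (GRASP, SIG_LOST) → (GRASP, motors_on)
  (GRASP, SIG_LOW) → (RETURN, motors_on)  ← event matches
  (GRASP, SIG_OK) → (GRASP, motors_on)
event = SIG_LOW selects (RETURN, motors_on)

mode=RETURN action=motors_on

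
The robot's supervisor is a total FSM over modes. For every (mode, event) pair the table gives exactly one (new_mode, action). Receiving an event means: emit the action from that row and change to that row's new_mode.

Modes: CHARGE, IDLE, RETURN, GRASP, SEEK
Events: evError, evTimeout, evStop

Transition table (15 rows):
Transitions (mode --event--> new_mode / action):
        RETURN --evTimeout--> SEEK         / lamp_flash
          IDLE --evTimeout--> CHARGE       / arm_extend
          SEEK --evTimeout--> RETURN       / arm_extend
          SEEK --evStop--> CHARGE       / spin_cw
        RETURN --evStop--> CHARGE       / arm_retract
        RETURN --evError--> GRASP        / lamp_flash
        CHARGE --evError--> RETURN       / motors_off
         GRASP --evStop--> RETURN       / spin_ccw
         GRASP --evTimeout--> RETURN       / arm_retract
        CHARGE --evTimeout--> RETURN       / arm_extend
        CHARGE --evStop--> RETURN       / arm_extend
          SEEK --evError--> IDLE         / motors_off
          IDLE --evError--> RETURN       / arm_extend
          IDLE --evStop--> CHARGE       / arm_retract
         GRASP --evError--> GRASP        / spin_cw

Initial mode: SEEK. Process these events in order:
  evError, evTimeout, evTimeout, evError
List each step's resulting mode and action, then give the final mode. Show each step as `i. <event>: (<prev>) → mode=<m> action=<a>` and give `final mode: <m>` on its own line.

final mode: GRASP

1. evError: (SEEK) → mode=IDLE action=motors_off
2. evTimeout: (IDLE) → mode=CHARGE action=arm_extend
3. evTimeout: (CHARGE) → mode=RETURN action=arm_extend
4. evError: (RETURN) → mode=GRASP action=lamp_flash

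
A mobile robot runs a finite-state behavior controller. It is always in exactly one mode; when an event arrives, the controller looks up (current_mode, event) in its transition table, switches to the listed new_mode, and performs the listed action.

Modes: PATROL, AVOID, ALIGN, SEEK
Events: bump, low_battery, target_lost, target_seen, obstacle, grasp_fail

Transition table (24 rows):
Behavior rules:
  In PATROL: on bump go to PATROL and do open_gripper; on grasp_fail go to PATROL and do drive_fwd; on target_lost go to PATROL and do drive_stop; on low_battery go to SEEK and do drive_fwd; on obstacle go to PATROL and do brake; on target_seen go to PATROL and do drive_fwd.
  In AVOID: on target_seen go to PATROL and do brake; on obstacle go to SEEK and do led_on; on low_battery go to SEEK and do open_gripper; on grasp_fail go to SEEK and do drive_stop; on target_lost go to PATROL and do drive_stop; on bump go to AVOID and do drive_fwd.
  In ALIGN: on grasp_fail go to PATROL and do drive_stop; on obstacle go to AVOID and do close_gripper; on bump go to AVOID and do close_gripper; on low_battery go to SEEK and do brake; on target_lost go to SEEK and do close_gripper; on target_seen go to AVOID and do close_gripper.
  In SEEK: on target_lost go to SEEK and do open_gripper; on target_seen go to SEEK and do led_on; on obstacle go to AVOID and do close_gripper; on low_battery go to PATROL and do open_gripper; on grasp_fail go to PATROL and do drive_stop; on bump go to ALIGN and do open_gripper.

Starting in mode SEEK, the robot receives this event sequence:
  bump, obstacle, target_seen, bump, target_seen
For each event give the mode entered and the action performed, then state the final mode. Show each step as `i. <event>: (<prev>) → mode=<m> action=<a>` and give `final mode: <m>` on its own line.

1. bump: (SEEK) → mode=ALIGN action=open_gripper
2. obstacle: (ALIGN) → mode=AVOID action=close_gripper
3. target_seen: (AVOID) → mode=PATROL action=brake
4. bump: (PATROL) → mode=PATROL action=open_gripper
5. target_seen: (PATROL) → mode=PATROL action=drive_fwd

final mode: PATROL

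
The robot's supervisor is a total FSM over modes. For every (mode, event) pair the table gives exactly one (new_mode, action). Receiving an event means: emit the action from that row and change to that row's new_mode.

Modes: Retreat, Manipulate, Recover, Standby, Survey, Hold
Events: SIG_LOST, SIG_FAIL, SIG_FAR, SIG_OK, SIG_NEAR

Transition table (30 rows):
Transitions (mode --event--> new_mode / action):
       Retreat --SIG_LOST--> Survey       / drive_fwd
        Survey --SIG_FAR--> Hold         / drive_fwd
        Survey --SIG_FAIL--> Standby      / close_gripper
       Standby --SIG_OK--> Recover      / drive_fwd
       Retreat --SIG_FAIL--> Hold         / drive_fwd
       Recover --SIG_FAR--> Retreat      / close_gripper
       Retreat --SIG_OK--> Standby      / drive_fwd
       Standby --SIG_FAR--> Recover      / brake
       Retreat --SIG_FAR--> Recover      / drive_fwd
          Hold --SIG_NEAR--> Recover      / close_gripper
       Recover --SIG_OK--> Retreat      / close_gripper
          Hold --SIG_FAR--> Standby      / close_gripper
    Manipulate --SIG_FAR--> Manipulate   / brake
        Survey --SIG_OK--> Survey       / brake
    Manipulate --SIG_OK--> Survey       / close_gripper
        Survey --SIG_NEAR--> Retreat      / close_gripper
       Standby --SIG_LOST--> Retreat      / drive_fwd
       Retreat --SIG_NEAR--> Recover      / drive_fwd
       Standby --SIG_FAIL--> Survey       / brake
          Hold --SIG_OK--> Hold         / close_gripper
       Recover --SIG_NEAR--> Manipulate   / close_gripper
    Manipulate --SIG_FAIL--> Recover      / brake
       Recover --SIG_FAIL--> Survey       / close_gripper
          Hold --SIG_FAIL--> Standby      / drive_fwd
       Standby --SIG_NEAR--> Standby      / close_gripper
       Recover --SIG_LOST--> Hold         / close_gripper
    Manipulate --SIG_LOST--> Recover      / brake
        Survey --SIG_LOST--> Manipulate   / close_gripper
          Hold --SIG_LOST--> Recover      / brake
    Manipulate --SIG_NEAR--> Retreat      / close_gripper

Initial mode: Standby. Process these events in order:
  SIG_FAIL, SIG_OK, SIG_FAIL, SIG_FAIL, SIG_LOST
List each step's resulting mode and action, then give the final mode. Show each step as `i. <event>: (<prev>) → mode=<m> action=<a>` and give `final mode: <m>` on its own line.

1. SIG_FAIL: (Standby) → mode=Survey action=brake
2. SIG_OK: (Survey) → mode=Survey action=brake
3. SIG_FAIL: (Survey) → mode=Standby action=close_gripper
4. SIG_FAIL: (Standby) → mode=Survey action=brake
5. SIG_LOST: (Survey) → mode=Manipulate action=close_gripper

final mode: Manipulate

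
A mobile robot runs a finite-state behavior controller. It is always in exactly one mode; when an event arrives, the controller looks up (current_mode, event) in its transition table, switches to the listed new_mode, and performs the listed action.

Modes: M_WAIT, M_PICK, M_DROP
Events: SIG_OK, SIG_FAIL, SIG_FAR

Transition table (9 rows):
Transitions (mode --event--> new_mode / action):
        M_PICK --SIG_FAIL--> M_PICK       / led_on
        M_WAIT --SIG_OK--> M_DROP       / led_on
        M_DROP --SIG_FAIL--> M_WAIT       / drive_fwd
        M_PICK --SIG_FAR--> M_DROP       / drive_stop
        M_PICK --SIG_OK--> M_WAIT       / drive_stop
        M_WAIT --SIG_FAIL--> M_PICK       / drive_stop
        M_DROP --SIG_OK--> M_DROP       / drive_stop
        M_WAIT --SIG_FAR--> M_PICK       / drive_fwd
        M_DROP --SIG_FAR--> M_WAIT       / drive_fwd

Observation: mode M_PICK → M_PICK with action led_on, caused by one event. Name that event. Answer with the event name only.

try SIG_OK: (M_PICK, SIG_OK) → (M_WAIT, drive_stop)
try SIG_FAIL: (M_PICK, SIG_FAIL) → (M_PICK, led_on)  ← matches
try SIG_FAR: (M_PICK, SIG_FAR) → (M_DROP, drive_stop)

SIG_FAIL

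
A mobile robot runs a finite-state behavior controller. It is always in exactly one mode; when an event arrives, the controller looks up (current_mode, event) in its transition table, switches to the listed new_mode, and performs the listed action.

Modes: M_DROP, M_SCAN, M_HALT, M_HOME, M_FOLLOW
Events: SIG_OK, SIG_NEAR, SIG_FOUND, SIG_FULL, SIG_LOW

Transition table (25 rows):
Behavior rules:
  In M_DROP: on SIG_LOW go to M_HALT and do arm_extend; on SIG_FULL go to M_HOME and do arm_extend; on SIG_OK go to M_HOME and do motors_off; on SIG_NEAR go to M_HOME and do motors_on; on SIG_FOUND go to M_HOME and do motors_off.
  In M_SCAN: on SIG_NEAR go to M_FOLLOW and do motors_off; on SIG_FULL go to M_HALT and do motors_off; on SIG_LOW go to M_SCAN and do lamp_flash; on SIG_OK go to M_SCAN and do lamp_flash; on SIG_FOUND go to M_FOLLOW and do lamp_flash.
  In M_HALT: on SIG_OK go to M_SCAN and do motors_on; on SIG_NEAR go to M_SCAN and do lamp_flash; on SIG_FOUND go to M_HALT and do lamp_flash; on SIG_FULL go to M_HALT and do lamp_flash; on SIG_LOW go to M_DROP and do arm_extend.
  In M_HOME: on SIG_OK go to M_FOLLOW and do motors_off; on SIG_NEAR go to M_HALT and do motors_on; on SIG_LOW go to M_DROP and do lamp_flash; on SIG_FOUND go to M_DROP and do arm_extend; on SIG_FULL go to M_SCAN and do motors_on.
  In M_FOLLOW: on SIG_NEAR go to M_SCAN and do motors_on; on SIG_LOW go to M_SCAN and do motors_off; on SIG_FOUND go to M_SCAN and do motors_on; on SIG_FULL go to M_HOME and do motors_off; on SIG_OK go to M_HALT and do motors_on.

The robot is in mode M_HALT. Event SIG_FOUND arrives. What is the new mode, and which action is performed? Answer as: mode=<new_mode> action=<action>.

current mode = M_HALT; filter table to that mode:
  (M_HALT, SIG_OK) → (M_SCAN, motors_on)
  (M_HALT, SIG_NEAR) → (M_SCAN, lamp_flash)
  (M_HALT, SIG_FOUND) → (M_HALT, lamp_flash)  ← event matches
  (M_HALT, SIG_FULL) → (M_HALT, lamp_flash)
  (M_HALT, SIG_LOW) → (M_DROP, arm_extend)
event = SIG_FOUND selects (M_HALT, lamp_flash)

mode=M_HALT action=lamp_flash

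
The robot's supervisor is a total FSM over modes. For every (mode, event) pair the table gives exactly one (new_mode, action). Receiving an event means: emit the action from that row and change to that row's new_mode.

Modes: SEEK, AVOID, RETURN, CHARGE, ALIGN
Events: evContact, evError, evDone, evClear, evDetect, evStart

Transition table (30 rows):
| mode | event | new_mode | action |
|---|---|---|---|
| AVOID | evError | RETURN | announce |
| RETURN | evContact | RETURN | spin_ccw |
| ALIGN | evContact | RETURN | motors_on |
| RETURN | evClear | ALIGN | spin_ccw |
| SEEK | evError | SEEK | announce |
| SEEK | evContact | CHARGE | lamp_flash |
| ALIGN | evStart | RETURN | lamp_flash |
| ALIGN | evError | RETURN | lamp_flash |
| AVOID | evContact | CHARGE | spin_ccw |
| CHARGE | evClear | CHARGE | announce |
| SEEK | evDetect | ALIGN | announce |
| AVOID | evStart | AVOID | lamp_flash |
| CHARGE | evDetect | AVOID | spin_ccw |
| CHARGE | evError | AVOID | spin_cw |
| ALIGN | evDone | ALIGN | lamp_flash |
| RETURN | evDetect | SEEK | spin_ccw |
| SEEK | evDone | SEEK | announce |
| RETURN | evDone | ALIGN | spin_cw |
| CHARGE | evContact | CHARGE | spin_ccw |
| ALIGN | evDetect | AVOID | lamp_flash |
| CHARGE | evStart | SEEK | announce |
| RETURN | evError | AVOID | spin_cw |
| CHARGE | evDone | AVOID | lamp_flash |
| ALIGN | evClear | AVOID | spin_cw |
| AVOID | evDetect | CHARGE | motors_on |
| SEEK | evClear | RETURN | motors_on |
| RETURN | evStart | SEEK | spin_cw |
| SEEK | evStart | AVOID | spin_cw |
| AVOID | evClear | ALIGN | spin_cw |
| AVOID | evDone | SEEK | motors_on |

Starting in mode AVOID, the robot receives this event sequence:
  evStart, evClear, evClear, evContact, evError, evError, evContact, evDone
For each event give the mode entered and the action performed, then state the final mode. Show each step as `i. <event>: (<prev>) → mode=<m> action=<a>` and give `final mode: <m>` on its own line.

final mode: ALIGN

1. evStart: (AVOID) → mode=AVOID action=lamp_flash
2. evClear: (AVOID) → mode=ALIGN action=spin_cw
3. evClear: (ALIGN) → mode=AVOID action=spin_cw
4. evContact: (AVOID) → mode=CHARGE action=spin_ccw
5. evError: (CHARGE) → mode=AVOID action=spin_cw
6. evError: (AVOID) → mode=RETURN action=announce
7. evContact: (RETURN) → mode=RETURN action=spin_ccw
8. evDone: (RETURN) → mode=ALIGN action=spin_cw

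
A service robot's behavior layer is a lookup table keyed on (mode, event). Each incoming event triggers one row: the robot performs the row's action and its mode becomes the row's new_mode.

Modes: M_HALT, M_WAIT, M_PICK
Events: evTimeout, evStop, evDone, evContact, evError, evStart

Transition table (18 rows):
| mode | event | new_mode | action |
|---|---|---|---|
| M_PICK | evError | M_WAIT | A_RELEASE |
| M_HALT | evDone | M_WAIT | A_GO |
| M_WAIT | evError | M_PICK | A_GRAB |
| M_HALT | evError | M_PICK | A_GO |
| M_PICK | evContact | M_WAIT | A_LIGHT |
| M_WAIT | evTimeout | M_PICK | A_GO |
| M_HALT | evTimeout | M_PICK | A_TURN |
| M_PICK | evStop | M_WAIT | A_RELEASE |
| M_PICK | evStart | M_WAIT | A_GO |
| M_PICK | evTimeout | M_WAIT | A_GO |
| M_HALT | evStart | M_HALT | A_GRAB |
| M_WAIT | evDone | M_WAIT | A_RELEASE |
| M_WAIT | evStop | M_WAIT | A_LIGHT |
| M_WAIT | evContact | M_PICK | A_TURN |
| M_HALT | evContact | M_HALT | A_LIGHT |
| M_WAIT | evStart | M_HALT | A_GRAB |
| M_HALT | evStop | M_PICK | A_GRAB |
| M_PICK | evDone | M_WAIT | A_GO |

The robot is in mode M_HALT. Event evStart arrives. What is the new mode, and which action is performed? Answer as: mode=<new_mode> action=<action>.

mode=M_HALT action=A_GRAB

current mode = M_HALT; filter table to that mode:
  (M_HALT, evDone) → (M_WAIT, A_GO)
  (M_HALT, evError) → (M_PICK, A_GO)
  (M_HALT, evTimeout) → (M_PICK, A_TURN)
  (M_HALT, evStart) → (M_HALT, A_GRAB)  ← event matches
  (M_HALT, evContact) → (M_HALT, A_LIGHT)
  (M_HALT, evStop) → (M_PICK, A_GRAB)
event = evStart selects (M_HALT, A_GRAB)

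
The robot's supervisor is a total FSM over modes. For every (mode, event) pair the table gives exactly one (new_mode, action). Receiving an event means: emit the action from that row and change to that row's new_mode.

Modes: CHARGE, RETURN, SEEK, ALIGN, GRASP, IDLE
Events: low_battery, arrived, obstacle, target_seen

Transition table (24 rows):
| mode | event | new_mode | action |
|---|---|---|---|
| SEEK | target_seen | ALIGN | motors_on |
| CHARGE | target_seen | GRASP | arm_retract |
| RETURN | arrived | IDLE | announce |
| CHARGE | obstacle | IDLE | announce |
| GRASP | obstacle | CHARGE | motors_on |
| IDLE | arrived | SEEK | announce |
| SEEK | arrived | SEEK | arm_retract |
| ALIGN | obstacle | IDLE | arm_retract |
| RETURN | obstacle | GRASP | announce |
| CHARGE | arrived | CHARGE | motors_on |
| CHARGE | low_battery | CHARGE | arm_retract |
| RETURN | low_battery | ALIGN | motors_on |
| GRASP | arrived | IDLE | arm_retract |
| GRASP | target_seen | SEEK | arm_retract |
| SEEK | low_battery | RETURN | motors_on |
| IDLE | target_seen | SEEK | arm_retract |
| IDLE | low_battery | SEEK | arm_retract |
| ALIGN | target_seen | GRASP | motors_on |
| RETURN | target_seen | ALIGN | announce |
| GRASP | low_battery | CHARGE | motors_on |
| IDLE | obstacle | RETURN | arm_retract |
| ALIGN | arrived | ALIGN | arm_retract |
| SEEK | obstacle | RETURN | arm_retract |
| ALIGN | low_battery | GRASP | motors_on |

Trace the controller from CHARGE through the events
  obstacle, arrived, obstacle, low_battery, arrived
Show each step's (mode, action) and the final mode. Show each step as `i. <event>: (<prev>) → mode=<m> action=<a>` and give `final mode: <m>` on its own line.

final mode: ALIGN

1. obstacle: (CHARGE) → mode=IDLE action=announce
2. arrived: (IDLE) → mode=SEEK action=announce
3. obstacle: (SEEK) → mode=RETURN action=arm_retract
4. low_battery: (RETURN) → mode=ALIGN action=motors_on
5. arrived: (ALIGN) → mode=ALIGN action=arm_retract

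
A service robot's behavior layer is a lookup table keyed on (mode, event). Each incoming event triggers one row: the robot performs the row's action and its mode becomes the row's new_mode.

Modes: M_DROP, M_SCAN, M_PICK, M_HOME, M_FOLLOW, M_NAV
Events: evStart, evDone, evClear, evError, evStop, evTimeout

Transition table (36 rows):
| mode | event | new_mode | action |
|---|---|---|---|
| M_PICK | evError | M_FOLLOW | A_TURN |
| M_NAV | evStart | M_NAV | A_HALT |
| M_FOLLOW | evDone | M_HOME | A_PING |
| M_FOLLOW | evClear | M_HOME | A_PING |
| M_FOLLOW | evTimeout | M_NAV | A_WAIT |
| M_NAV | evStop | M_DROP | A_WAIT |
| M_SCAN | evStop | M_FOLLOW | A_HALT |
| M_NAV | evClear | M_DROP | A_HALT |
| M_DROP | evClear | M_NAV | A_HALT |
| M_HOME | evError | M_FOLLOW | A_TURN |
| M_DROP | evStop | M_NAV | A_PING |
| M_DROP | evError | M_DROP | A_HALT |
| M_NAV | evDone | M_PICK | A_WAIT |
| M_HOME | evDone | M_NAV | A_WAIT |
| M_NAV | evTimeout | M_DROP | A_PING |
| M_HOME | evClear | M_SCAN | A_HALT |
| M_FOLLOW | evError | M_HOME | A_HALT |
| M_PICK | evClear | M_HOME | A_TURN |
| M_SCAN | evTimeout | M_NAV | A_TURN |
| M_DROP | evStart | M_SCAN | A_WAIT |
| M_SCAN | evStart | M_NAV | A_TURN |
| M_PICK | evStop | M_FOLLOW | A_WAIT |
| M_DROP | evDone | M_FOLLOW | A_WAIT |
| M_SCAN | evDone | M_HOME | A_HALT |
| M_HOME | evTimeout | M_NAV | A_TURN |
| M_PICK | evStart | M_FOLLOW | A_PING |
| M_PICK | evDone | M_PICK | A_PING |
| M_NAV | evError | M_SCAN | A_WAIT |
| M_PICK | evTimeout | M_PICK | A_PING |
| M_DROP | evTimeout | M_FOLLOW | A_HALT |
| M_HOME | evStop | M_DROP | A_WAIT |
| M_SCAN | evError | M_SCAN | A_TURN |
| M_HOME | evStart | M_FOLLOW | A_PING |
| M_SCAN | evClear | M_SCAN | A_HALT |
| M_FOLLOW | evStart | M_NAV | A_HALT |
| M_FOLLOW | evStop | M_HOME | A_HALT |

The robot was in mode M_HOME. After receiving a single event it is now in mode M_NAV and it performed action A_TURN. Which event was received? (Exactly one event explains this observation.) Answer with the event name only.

try evStart: (M_HOME, evStart) → (M_FOLLOW, A_PING)
try evDone: (M_HOME, evDone) → (M_NAV, A_WAIT)
try evClear: (M_HOME, evClear) → (M_SCAN, A_HALT)
try evError: (M_HOME, evError) → (M_FOLLOW, A_TURN)
try evStop: (M_HOME, evStop) → (M_DROP, A_WAIT)
try evTimeout: (M_HOME, evTimeout) → (M_NAV, A_TURN)  ← matches

evTimeout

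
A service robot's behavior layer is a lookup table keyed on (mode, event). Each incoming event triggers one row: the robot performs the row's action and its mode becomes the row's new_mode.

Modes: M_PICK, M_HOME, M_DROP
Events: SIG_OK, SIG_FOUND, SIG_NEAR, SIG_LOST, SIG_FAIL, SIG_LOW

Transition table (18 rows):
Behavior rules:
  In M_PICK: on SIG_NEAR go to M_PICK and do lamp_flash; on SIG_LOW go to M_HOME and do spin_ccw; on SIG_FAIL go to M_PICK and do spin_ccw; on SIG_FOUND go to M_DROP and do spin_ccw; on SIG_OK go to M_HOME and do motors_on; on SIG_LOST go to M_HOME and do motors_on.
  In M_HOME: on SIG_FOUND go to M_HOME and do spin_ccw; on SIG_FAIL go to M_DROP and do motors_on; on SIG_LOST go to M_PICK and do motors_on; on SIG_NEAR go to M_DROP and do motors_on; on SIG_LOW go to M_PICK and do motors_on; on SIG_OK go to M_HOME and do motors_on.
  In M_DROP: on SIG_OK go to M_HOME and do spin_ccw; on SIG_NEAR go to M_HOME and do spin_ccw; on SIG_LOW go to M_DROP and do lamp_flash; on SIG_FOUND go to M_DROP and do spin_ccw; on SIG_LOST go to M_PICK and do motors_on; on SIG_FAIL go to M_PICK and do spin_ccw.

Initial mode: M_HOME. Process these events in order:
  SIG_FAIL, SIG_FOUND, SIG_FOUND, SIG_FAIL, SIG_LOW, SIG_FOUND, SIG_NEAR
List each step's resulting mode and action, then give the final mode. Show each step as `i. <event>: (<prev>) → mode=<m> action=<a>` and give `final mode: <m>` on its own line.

1. SIG_FAIL: (M_HOME) → mode=M_DROP action=motors_on
2. SIG_FOUND: (M_DROP) → mode=M_DROP action=spin_ccw
3. SIG_FOUND: (M_DROP) → mode=M_DROP action=spin_ccw
4. SIG_FAIL: (M_DROP) → mode=M_PICK action=spin_ccw
5. SIG_LOW: (M_PICK) → mode=M_HOME action=spin_ccw
6. SIG_FOUND: (M_HOME) → mode=M_HOME action=spin_ccw
7. SIG_NEAR: (M_HOME) → mode=M_DROP action=motors_on

final mode: M_DROP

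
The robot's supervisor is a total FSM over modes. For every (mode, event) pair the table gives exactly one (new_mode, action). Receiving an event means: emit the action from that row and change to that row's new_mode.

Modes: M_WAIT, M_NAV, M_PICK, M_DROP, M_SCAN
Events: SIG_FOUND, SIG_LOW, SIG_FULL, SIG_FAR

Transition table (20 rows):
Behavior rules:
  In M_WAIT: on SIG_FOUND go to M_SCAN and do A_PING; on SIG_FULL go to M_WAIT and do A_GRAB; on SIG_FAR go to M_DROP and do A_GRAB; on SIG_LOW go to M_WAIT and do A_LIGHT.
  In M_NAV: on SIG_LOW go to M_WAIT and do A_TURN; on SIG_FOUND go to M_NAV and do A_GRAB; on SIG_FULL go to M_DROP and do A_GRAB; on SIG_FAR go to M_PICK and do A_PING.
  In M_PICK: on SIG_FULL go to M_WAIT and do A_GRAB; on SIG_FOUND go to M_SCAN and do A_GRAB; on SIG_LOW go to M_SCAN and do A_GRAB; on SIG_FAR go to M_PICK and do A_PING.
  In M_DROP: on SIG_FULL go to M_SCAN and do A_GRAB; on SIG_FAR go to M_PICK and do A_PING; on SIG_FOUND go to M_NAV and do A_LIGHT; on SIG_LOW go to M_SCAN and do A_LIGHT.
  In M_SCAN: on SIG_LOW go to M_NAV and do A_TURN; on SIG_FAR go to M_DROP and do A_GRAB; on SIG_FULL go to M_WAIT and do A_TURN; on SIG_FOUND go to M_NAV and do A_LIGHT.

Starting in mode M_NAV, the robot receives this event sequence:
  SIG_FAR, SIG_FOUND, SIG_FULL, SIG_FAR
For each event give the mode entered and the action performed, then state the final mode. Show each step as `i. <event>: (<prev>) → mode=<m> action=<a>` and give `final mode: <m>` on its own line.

1. SIG_FAR: (M_NAV) → mode=M_PICK action=A_PING
2. SIG_FOUND: (M_PICK) → mode=M_SCAN action=A_GRAB
3. SIG_FULL: (M_SCAN) → mode=M_WAIT action=A_TURN
4. SIG_FAR: (M_WAIT) → mode=M_DROP action=A_GRAB

final mode: M_DROP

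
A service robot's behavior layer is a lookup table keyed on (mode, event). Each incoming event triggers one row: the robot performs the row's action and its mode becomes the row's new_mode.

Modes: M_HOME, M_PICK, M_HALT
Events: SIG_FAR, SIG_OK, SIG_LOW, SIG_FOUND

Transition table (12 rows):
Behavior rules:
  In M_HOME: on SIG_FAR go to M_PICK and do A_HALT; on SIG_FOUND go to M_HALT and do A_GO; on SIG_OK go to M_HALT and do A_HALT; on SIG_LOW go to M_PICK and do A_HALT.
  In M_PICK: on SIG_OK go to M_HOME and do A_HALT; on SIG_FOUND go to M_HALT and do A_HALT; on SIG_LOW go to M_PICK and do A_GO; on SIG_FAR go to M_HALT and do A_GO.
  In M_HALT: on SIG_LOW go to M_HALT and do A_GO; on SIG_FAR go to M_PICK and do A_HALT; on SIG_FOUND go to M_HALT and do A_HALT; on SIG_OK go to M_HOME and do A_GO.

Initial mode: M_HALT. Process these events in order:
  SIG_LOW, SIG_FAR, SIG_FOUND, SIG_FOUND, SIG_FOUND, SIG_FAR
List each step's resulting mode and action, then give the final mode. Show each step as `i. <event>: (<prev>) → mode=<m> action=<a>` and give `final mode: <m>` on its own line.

final mode: M_PICK

1. SIG_LOW: (M_HALT) → mode=M_HALT action=A_GO
2. SIG_FAR: (M_HALT) → mode=M_PICK action=A_HALT
3. SIG_FOUND: (M_PICK) → mode=M_HALT action=A_HALT
4. SIG_FOUND: (M_HALT) → mode=M_HALT action=A_HALT
5. SIG_FOUND: (M_HALT) → mode=M_HALT action=A_HALT
6. SIG_FAR: (M_HALT) → mode=M_PICK action=A_HALT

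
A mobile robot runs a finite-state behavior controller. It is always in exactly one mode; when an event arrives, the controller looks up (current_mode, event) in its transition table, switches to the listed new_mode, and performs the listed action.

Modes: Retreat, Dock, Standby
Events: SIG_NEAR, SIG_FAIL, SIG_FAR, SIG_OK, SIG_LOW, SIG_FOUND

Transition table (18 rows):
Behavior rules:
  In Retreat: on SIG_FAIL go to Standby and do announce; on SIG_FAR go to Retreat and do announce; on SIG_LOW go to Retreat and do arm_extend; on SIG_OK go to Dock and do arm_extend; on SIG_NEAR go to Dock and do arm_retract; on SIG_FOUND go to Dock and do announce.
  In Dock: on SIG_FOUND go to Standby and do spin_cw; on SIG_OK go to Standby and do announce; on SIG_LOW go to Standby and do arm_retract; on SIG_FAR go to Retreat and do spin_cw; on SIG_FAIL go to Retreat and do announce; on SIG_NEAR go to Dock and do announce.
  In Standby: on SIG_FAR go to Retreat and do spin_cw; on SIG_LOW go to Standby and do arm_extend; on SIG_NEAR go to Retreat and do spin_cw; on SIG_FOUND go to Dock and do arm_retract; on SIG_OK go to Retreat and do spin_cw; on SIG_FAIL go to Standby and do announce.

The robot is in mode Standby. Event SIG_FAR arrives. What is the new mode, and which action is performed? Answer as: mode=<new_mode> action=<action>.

mode=Retreat action=spin_cw

current mode = Standby; filter table to that mode:
  (Standby, SIG_FAR) → (Retreat, spin_cw)  ← event matches
  (Standby, SIG_LOW) → (Standby, arm_extend)
  (Standby, SIG_NEAR) → (Retreat, spin_cw)
  (Standby, SIG_FOUND) → (Dock, arm_retract)
  (Standby, SIG_OK) → (Retreat, spin_cw)
  (Standby, SIG_FAIL) → (Standby, announce)
event = SIG_FAR selects (Retreat, spin_cw)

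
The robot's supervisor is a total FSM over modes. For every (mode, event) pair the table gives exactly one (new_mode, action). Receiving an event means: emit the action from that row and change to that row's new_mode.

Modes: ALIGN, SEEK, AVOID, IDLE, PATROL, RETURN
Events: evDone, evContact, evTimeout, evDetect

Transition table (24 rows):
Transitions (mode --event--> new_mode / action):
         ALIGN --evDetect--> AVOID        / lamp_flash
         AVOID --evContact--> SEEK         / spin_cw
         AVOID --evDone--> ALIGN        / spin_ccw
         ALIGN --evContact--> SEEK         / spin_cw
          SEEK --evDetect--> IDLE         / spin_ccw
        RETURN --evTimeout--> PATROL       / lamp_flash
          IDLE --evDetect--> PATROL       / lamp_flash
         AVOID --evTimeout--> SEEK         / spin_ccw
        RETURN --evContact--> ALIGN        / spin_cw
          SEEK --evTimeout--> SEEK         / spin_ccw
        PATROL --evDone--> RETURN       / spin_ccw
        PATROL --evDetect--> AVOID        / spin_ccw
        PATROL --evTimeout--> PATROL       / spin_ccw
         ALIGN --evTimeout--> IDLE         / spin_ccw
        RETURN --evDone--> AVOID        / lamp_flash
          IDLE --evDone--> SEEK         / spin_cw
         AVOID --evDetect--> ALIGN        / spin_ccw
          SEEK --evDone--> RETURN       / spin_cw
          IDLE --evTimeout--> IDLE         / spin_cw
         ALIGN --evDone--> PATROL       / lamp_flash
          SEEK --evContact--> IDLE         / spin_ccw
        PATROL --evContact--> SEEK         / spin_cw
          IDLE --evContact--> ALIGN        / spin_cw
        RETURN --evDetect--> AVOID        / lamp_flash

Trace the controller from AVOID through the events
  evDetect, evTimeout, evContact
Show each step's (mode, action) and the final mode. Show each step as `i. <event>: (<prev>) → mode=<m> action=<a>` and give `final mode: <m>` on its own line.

1. evDetect: (AVOID) → mode=ALIGN action=spin_ccw
2. evTimeout: (ALIGN) → mode=IDLE action=spin_ccw
3. evContact: (IDLE) → mode=ALIGN action=spin_cw

final mode: ALIGN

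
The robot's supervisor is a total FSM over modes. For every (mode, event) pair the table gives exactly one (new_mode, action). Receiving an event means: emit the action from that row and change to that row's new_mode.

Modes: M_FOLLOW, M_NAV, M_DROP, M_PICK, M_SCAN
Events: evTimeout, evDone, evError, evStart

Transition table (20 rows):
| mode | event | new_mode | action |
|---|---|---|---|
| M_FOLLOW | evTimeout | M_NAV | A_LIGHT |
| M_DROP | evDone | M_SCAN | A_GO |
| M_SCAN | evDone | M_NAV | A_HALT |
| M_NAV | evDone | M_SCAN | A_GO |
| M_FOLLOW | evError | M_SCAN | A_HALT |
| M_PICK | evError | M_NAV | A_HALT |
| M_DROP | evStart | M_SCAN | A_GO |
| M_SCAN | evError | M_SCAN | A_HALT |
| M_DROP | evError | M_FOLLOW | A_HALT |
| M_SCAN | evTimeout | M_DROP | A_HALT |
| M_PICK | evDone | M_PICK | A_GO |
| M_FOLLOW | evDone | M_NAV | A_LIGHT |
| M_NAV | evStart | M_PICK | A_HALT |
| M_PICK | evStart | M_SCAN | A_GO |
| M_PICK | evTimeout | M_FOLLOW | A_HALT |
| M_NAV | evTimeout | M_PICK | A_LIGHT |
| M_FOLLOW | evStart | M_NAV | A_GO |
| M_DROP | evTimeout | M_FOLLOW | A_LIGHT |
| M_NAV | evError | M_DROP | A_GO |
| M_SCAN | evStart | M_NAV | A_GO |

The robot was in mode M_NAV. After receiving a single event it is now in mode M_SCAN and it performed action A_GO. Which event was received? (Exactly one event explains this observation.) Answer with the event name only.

evDone

try evTimeout: (M_NAV, evTimeout) → (M_PICK, A_LIGHT)
try evDone: (M_NAV, evDone) → (M_SCAN, A_GO)  ← matches
try evError: (M_NAV, evError) → (M_DROP, A_GO)
try evStart: (M_NAV, evStart) → (M_PICK, A_HALT)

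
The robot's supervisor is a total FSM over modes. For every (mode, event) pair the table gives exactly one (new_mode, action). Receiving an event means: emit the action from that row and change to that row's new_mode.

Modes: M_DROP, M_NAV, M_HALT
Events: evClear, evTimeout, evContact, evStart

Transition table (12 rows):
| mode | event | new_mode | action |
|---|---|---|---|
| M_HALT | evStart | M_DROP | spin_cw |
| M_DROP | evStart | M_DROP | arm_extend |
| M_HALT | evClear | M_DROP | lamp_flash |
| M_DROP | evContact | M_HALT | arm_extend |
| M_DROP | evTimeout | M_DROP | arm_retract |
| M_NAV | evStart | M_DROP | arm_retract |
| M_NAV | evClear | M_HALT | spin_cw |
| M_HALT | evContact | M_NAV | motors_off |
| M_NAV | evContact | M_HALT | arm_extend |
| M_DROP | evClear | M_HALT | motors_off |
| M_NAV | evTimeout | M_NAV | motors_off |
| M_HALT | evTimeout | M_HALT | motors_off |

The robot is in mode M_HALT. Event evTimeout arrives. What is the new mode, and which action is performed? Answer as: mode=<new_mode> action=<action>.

mode=M_HALT action=motors_off

current mode = M_HALT; filter table to that mode:
  (M_HALT, evStart) → (M_DROP, spin_cw)
  (M_HALT, evClear) → (M_DROP, lamp_flash)
  (M_HALT, evContact) → (M_NAV, motors_off)
  (M_HALT, evTimeout) → (M_HALT, motors_off)  ← event matches
event = evTimeout selects (M_HALT, motors_off)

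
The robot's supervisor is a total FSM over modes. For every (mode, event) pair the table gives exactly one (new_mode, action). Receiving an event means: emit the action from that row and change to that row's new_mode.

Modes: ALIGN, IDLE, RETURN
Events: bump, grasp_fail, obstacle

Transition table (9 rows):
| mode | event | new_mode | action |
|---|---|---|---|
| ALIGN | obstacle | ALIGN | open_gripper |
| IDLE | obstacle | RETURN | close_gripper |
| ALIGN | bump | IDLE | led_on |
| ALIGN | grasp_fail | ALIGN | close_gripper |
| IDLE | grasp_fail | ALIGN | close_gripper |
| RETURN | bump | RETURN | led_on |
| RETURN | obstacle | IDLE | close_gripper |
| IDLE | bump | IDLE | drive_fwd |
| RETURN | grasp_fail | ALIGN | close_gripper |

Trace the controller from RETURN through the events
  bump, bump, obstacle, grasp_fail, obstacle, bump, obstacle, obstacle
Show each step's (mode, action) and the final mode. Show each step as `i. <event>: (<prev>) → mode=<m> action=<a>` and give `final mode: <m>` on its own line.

final mode: IDLE

1. bump: (RETURN) → mode=RETURN action=led_on
2. bump: (RETURN) → mode=RETURN action=led_on
3. obstacle: (RETURN) → mode=IDLE action=close_gripper
4. grasp_fail: (IDLE) → mode=ALIGN action=close_gripper
5. obstacle: (ALIGN) → mode=ALIGN action=open_gripper
6. bump: (ALIGN) → mode=IDLE action=led_on
7. obstacle: (IDLE) → mode=RETURN action=close_gripper
8. obstacle: (RETURN) → mode=IDLE action=close_gripper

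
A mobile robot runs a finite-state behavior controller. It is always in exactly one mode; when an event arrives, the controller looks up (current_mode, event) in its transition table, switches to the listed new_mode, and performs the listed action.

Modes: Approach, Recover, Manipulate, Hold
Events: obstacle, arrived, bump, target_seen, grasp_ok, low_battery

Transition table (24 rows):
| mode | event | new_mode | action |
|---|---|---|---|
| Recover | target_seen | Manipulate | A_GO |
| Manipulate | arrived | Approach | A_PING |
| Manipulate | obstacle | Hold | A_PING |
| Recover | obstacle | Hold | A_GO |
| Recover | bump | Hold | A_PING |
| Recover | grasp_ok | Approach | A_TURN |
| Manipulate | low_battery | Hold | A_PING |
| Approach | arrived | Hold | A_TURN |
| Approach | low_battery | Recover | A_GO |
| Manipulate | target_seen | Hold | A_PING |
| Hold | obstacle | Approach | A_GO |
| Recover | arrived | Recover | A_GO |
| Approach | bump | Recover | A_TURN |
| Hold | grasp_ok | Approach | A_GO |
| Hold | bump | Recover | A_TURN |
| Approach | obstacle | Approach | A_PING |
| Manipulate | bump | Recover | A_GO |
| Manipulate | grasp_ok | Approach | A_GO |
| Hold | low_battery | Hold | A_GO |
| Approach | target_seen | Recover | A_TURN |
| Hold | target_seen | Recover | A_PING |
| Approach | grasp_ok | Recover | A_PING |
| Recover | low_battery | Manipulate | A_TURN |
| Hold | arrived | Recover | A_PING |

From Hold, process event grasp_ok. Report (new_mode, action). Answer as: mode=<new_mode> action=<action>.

mode=Approach action=A_GO

current mode = Hold; filter table to that mode:
  (Hold, obstacle) → (Approach, A_GO)
  (Hold, grasp_ok) → (Approach, A_GO)  ← event matches
  (Hold, bump) → (Recover, A_TURN)
  (Hold, low_battery) → (Hold, A_GO)
  (Hold, target_seen) → (Recover, A_PING)
  (Hold, arrived) → (Recover, A_PING)
event = grasp_ok selects (Approach, A_GO)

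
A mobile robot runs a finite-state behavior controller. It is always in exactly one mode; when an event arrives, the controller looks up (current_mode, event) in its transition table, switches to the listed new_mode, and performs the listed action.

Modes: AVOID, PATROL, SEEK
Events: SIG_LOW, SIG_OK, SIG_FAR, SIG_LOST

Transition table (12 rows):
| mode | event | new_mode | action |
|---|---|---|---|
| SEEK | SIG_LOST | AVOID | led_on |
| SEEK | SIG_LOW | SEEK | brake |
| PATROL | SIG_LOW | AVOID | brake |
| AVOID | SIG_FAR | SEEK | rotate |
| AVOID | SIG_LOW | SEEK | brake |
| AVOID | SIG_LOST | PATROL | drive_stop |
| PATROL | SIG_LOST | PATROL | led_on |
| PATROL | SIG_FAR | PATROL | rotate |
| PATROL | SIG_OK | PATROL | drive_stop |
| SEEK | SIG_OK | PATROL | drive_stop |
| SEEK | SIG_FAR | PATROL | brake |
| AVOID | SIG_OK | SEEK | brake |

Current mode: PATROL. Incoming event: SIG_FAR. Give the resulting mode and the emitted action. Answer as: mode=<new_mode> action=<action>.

mode=PATROL action=rotate

current mode = PATROL; filter table to that mode:
  (PATROL, SIG_LOW) → (AVOID, brake)
  (PATROL, SIG_LOST) → (PATROL, led_on)
  (PATROL, SIG_FAR) → (PATROL, rotate)  ← event matches
  (PATROL, SIG_OK) → (PATROL, drive_stop)
event = SIG_FAR selects (PATROL, rotate)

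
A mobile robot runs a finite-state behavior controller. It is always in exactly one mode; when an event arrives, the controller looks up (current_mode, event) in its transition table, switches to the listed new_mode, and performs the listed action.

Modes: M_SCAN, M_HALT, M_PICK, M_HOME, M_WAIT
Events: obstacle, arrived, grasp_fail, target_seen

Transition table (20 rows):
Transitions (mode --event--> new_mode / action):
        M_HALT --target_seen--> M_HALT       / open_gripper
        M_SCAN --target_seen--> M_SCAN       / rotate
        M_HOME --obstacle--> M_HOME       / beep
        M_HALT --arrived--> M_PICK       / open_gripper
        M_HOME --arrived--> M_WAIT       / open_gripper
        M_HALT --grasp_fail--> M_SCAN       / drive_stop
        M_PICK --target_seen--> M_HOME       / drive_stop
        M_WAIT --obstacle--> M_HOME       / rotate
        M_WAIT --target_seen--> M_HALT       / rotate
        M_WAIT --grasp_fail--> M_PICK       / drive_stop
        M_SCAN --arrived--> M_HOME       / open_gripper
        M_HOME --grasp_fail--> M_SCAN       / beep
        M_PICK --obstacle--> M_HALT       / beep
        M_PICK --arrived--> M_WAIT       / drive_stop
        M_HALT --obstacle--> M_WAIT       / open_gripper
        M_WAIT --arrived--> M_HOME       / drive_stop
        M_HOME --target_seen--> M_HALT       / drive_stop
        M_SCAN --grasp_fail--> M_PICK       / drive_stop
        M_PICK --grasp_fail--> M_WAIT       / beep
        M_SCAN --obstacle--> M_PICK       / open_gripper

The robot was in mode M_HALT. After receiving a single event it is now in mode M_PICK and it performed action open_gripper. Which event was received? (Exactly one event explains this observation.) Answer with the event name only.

try obstacle: (M_HALT, obstacle) → (M_WAIT, open_gripper)
try arrived: (M_HALT, arrived) → (M_PICK, open_gripper)  ← matches
try grasp_fail: (M_HALT, grasp_fail) → (M_SCAN, drive_stop)
try target_seen: (M_HALT, target_seen) → (M_HALT, open_gripper)

arrived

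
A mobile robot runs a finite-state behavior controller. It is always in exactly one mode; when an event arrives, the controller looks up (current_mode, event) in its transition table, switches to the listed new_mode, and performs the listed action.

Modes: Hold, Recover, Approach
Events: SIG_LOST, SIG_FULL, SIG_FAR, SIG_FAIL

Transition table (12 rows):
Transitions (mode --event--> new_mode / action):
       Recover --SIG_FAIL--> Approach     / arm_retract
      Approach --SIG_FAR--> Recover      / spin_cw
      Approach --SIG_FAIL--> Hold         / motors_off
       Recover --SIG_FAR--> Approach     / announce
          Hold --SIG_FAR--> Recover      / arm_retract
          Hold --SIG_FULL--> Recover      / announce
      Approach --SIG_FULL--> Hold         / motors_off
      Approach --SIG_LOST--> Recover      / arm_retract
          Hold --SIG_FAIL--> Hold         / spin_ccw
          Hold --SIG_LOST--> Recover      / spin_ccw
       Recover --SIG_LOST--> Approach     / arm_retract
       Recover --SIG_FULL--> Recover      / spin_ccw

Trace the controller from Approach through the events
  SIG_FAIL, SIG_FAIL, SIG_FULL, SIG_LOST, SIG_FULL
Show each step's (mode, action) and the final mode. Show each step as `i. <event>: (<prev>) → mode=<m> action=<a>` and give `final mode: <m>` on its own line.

1. SIG_FAIL: (Approach) → mode=Hold action=motors_off
2. SIG_FAIL: (Hold) → mode=Hold action=spin_ccw
3. SIG_FULL: (Hold) → mode=Recover action=announce
4. SIG_LOST: (Recover) → mode=Approach action=arm_retract
5. SIG_FULL: (Approach) → mode=Hold action=motors_off

final mode: Hold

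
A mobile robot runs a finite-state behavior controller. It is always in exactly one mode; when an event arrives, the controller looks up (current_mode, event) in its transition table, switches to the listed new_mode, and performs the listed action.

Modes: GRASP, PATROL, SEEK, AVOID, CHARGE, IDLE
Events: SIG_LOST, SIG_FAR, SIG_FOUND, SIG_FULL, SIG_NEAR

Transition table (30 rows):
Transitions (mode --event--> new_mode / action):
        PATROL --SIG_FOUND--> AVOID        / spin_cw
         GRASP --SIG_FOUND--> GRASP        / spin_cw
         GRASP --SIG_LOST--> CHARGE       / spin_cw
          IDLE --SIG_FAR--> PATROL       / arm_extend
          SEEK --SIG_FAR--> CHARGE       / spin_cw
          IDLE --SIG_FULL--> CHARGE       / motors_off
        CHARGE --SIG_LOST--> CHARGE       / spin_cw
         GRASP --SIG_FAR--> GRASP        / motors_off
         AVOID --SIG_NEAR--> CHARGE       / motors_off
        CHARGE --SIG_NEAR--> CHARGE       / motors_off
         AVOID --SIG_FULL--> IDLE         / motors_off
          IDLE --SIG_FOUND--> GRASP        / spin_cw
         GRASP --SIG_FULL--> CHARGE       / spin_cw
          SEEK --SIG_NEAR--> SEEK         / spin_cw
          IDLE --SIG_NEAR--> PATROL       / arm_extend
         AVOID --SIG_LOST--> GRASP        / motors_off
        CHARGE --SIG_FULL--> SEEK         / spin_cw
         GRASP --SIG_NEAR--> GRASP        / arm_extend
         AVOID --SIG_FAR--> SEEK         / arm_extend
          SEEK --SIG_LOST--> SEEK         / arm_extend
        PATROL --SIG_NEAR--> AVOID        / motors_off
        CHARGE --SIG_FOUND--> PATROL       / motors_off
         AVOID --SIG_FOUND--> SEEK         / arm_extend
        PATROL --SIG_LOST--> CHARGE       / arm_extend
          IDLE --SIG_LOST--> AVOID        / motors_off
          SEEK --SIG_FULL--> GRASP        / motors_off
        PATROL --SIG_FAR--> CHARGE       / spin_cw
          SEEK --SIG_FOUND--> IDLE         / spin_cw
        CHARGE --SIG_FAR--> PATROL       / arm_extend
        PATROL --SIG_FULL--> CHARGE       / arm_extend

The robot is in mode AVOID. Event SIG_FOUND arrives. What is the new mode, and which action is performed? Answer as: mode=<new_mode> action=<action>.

mode=SEEK action=arm_extend

current mode = AVOID; filter table to that mode:
  (AVOID, SIG_NEAR) → (CHARGE, motors_off)
  (AVOID, SIG_FULL) → (IDLE, motors_off)
  (AVOID, SIG_LOST) → (GRASP, motors_off)
  (AVOID, SIG_FAR) → (SEEK, arm_extend)
  (AVOID, SIG_FOUND) → (SEEK, arm_extend)  ← event matches
event = SIG_FOUND selects (SEEK, arm_extend)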